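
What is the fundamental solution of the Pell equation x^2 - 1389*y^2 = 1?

(x, y) = (625975, 16796)

First expand sqrt(1389) as a continued fraction. With x_i = (sqrt(1389) + m_i)/d_i and (m_0, d_0) = (0, 1): a_0 = floor(sqrt(1389)) = 37, since 37^2 = 1369 <= 1389 < 1444 = 38^2.
Iterate m_{i+1} = d_i*a_i - m_i, d_{i+1} = (1389 - m_{i+1}^2)/d_i, a_{i+1} = floor((a_0 + m_{i+1})/d_{i+1}):
  m_1 = 1*37 - 0 = 37, d_1 = (1389 - 37^2)/1 = 20/1 = 20, a_1 = floor((37 + 37)/20) = 3.
  m_2 = 20*3 - 37 = 23, d_2 = (1389 - 23^2)/20 = 860/20 = 43, a_2 = floor((37 + 23)/43) = 1.
  m_3 = 43*1 - 23 = 20, d_3 = (1389 - 20^2)/43 = 989/43 = 23, a_3 = floor((37 + 20)/23) = 2.
  m_4 = 23*2 - 20 = 26, d_4 = (1389 - 26^2)/23 = 713/23 = 31, a_4 = floor((37 + 26)/31) = 2.
  m_5 = 31*2 - 26 = 36, d_5 = (1389 - 36^2)/31 = 93/31 = 3, a_5 = floor((37 + 36)/3) = 24.
  m_6 = 3*24 - 36 = 36, d_6 = (1389 - 36^2)/3 = 93/3 = 31, a_6 = floor((37 + 36)/31) = 2.
  m_7 = 31*2 - 36 = 26, d_7 = (1389 - 26^2)/31 = 713/31 = 23, a_7 = floor((37 + 26)/23) = 2.
  m_8 = 23*2 - 26 = 20, d_8 = (1389 - 20^2)/23 = 989/23 = 43, a_8 = floor((37 + 20)/43) = 1.
  m_9 = 43*1 - 20 = 23, d_9 = (1389 - 23^2)/43 = 860/43 = 20, a_9 = floor((37 + 23)/20) = 3.
  m_10 = 20*3 - 23 = 37, d_10 = (1389 - 37^2)/20 = 20/20 = 1, a_10 = floor((37 + 37)/1) = 74.
  m_11 = 1*74 - 37 = 37, d_11 = (1389 - 37^2)/1 = 20/1 = 20: (m_11, d_11) = (m_1, d_1) = (37, 20), so from here the quotients repeat a_1, ..., a_10; the period length is 10.
So sqrt(1389) = [37; (3, 1, 2, 2, 24, 2, 2, 1, 3, 74)] with period length k = 10.
k is even, so the fundamental solution of x^2 - 1389y^2 = 1 is (p_{k-1}, q_{k-1}) = (p_9, q_9); compute convergents through index 9.
Convergents (p_i = a_i*p_{i-1} + p_{i-2}, q_i = a_i*q_{i-1} + q_{i-2} with p_{-2}=0, p_{-1}=1, q_{-2}=1, q_{-1}=0):
  i=0: a_0=37, p_0 = 37*1 + 0 = 37, q_0 = 37*0 + 1 = 1.
  i=1: a_1=3, p_1 = 3*37 + 1 = 112, q_1 = 3*1 + 0 = 3.
  i=2: a_2=1, p_2 = 1*112 + 37 = 149, q_2 = 1*3 + 1 = 4.
  i=3: a_3=2, p_3 = 2*149 + 112 = 410, q_3 = 2*4 + 3 = 11.
  i=4: a_4=2, p_4 = 2*410 + 149 = 969, q_4 = 2*11 + 4 = 26.
  i=5: a_5=24, p_5 = 24*969 + 410 = 23666, q_5 = 24*26 + 11 = 635.
  i=6: a_6=2, p_6 = 2*23666 + 969 = 48301, q_6 = 2*635 + 26 = 1296.
  i=7: a_7=2, p_7 = 2*48301 + 23666 = 120268, q_7 = 2*1296 + 635 = 3227.
  i=8: a_8=1, p_8 = 1*120268 + 48301 = 168569, q_8 = 1*3227 + 1296 = 4523.
  i=9: a_9=3, p_9 = 3*168569 + 120268 = 625975, q_9 = 3*4523 + 3227 = 16796.
Check: 625975^2 - 1389*16796^2 = 391844700625 - 391844700624 = 1, so (x, y) = (625975, 16796) solves the equation, and by the theorem it is the least positive solution.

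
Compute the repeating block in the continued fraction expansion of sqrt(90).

Write x_i = (sqrt(90) + m_i)/d_i with (m_0, d_0) = (0, 1). a_0 = floor(sqrt(90)) = 9, since 9^2 = 81 <= 90 < 100 = 10^2.
Iterate m_{i+1} = d_i*a_i - m_i, d_{i+1} = (90 - m_{i+1}^2)/d_i, a_{i+1} = floor((a_0 + m_{i+1})/d_{i+1}):
  m_1 = 1*9 - 0 = 9, d_1 = (90 - 9^2)/1 = 9/1 = 9, a_1 = floor((9 + 9)/9) = 2.
  m_2 = 9*2 - 9 = 9, d_2 = (90 - 9^2)/9 = 9/9 = 1, a_2 = floor((9 + 9)/1) = 18.
  m_3 = 1*18 - 9 = 9, d_3 = (90 - 9^2)/1 = 9/1 = 9: (m_3, d_3) = (m_1, d_1) = (9, 9), so from here the quotients repeat a_1, a_2; the period length is 2.
Hence the expansion of sqrt(90) is a_0 = 9 followed by the repeating block 2, 18 (period 2).

[9; (2, 18)]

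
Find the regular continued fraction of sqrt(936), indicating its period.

Write x_i = (sqrt(936) + m_i)/d_i with (m_0, d_0) = (0, 1). a_0 = floor(sqrt(936)) = 30, since 30^2 = 900 <= 936 < 961 = 31^2.
Iterate m_{i+1} = d_i*a_i - m_i, d_{i+1} = (936 - m_{i+1}^2)/d_i, a_{i+1} = floor((a_0 + m_{i+1})/d_{i+1}):
  m_1 = 1*30 - 0 = 30, d_1 = (936 - 30^2)/1 = 36/1 = 36, a_1 = floor((30 + 30)/36) = 1.
  m_2 = 36*1 - 30 = 6, d_2 = (936 - 6^2)/36 = 900/36 = 25, a_2 = floor((30 + 6)/25) = 1.
  m_3 = 25*1 - 6 = 19, d_3 = (936 - 19^2)/25 = 575/25 = 23, a_3 = floor((30 + 19)/23) = 2.
  m_4 = 23*2 - 19 = 27, d_4 = (936 - 27^2)/23 = 207/23 = 9, a_4 = floor((30 + 27)/9) = 6.
  m_5 = 9*6 - 27 = 27, d_5 = (936 - 27^2)/9 = 207/9 = 23, a_5 = floor((30 + 27)/23) = 2.
  m_6 = 23*2 - 27 = 19, d_6 = (936 - 19^2)/23 = 575/23 = 25, a_6 = floor((30 + 19)/25) = 1.
  m_7 = 25*1 - 19 = 6, d_7 = (936 - 6^2)/25 = 900/25 = 36, a_7 = floor((30 + 6)/36) = 1.
  m_8 = 36*1 - 6 = 30, d_8 = (936 - 30^2)/36 = 36/36 = 1, a_8 = floor((30 + 30)/1) = 60.
  m_9 = 1*60 - 30 = 30, d_9 = (936 - 30^2)/1 = 36/1 = 36: (m_9, d_9) = (m_1, d_1) = (30, 36), so from here the quotients repeat a_1, ..., a_8; the period length is 8.
Hence the expansion of sqrt(936) is a_0 = 30 followed by the repeating block 1, 1, 2, 6, 2, 1, 1, 60 (period 8).

[30; (1, 1, 2, 6, 2, 1, 1, 60)]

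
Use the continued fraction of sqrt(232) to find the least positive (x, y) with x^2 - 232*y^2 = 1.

(x, y) = (19603, 1287)

First expand sqrt(232) as a continued fraction. With x_i = (sqrt(232) + m_i)/d_i and (m_0, d_0) = (0, 1): a_0 = floor(sqrt(232)) = 15, since 15^2 = 225 <= 232 < 256 = 16^2.
Iterate m_{i+1} = d_i*a_i - m_i, d_{i+1} = (232 - m_{i+1}^2)/d_i, a_{i+1} = floor((a_0 + m_{i+1})/d_{i+1}):
  m_1 = 1*15 - 0 = 15, d_1 = (232 - 15^2)/1 = 7/1 = 7, a_1 = floor((15 + 15)/7) = 4.
  m_2 = 7*4 - 15 = 13, d_2 = (232 - 13^2)/7 = 63/7 = 9, a_2 = floor((15 + 13)/9) = 3.
  m_3 = 9*3 - 13 = 14, d_3 = (232 - 14^2)/9 = 36/9 = 4, a_3 = floor((15 + 14)/4) = 7.
  m_4 = 4*7 - 14 = 14, d_4 = (232 - 14^2)/4 = 36/4 = 9, a_4 = floor((15 + 14)/9) = 3.
  m_5 = 9*3 - 14 = 13, d_5 = (232 - 13^2)/9 = 63/9 = 7, a_5 = floor((15 + 13)/7) = 4.
  m_6 = 7*4 - 13 = 15, d_6 = (232 - 15^2)/7 = 7/7 = 1, a_6 = floor((15 + 15)/1) = 30.
  m_7 = 1*30 - 15 = 15, d_7 = (232 - 15^2)/1 = 7/1 = 7: (m_7, d_7) = (m_1, d_1) = (15, 7), so from here the quotients repeat a_1, ..., a_6; the period length is 6.
So sqrt(232) = [15; (4, 3, 7, 3, 4, 30)] with period length k = 6.
k is even, so the fundamental solution of x^2 - 232y^2 = 1 is (p_{k-1}, q_{k-1}) = (p_5, q_5); compute convergents through index 5.
Convergents (p_i = a_i*p_{i-1} + p_{i-2}, q_i = a_i*q_{i-1} + q_{i-2} with p_{-2}=0, p_{-1}=1, q_{-2}=1, q_{-1}=0):
  i=0: a_0=15, p_0 = 15*1 + 0 = 15, q_0 = 15*0 + 1 = 1.
  i=1: a_1=4, p_1 = 4*15 + 1 = 61, q_1 = 4*1 + 0 = 4.
  i=2: a_2=3, p_2 = 3*61 + 15 = 198, q_2 = 3*4 + 1 = 13.
  i=3: a_3=7, p_3 = 7*198 + 61 = 1447, q_3 = 7*13 + 4 = 95.
  i=4: a_4=3, p_4 = 3*1447 + 198 = 4539, q_4 = 3*95 + 13 = 298.
  i=5: a_5=4, p_5 = 4*4539 + 1447 = 19603, q_5 = 4*298 + 95 = 1287.
Check: 19603^2 - 232*1287^2 = 384277609 - 384277608 = 1, so (x, y) = (19603, 1287) solves the equation, and by the theorem it is the least positive solution.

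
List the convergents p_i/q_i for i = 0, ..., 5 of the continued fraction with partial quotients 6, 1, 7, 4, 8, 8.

6/1, 7/1, 55/8, 227/33, 1871/272, 15195/2209

Using the convergent recurrence p_i = a_i*p_{i-1} + p_{i-2}, q_i = a_i*q_{i-1} + q_{i-2} with p_{-2}=0, p_{-1}=1, q_{-2}=1, q_{-1}=0:
  i=0: a_0=6, p_0 = 6*1 + 0 = 6, q_0 = 6*0 + 1 = 1.
  i=1: a_1=1, p_1 = 1*6 + 1 = 7, q_1 = 1*1 + 0 = 1.
  i=2: a_2=7, p_2 = 7*7 + 6 = 55, q_2 = 7*1 + 1 = 8.
  i=3: a_3=4, p_3 = 4*55 + 7 = 227, q_3 = 4*8 + 1 = 33.
  i=4: a_4=8, p_4 = 8*227 + 55 = 1871, q_4 = 8*33 + 8 = 272.
  i=5: a_5=8, p_5 = 8*1871 + 227 = 15195, q_5 = 8*272 + 33 = 2209.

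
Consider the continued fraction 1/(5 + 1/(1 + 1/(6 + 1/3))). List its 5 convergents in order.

0/1, 1/5, 1/6, 7/41, 22/129

Using the convergent recurrence p_i = a_i*p_{i-1} + p_{i-2}, q_i = a_i*q_{i-1} + q_{i-2} with p_{-2}=0, p_{-1}=1, q_{-2}=1, q_{-1}=0:
  i=0: a_0=0, p_0 = 0*1 + 0 = 0, q_0 = 0*0 + 1 = 1.
  i=1: a_1=5, p_1 = 5*0 + 1 = 1, q_1 = 5*1 + 0 = 5.
  i=2: a_2=1, p_2 = 1*1 + 0 = 1, q_2 = 1*5 + 1 = 6.
  i=3: a_3=6, p_3 = 6*1 + 1 = 7, q_3 = 6*6 + 5 = 41.
  i=4: a_4=3, p_4 = 3*7 + 1 = 22, q_4 = 3*41 + 6 = 129.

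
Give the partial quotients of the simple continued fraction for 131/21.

Run the Euclidean algorithm on 131 and 21; the successive quotients are the partial quotients a_0, a_1, ... (each step inverts the fractional part left over by the previous one):
  131 = 6*21 + 5, so a_0 = 6.
  21 = 4*5 + 1, so a_1 = 4.
  5 = 5*1 + 0, so a_2 = 5.
The remainder reaches 0 after 3 divisions, so the expansion has 3 partial quotients, read off in order.

[6; 4, 5]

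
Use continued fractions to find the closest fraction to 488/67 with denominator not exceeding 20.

Expand x = 488/67 as a continued fraction with the Euclidean algorithm:
  488 = 7*67 + 19, so a_0 = 7.
  67 = 3*19 + 10, so a_1 = 3.
  19 = 1*10 + 9, so a_2 = 1.
  10 = 1*9 + 1, so a_3 = 1.
  9 = 9*1 + 0, so a_4 = 9.
so x = [7; 3, 1, 1, 9].
Convergents (p_i = a_i*p_{i-1} + p_{i-2}, q_i = a_i*q_{i-1} + q_{i-2} with p_{-2}=0, p_{-1}=1, q_{-2}=1, q_{-1}=0), until the denominator exceeds 20:
  i=0: a_0=7, p_0 = 7*1 + 0 = 7, q_0 = 7*0 + 1 = 1.
  i=1: a_1=3, p_1 = 3*7 + 1 = 22, q_1 = 3*1 + 0 = 3.
  i=2: a_2=1, p_2 = 1*22 + 7 = 29, q_2 = 1*3 + 1 = 4.
  i=3: a_3=1, p_3 = 1*29 + 22 = 51, q_3 = 1*4 + 3 = 7.
  i=4: a_4=9, p_4 = 9*51 + 29 = 488, q_4 = 9*7 + 4 = 67.
q_4 = 67 > 20, so the last convergent with denominator <= 20 is p_3/q_3 = 51/7.
The closest fraction with denominator <= 20 is either p_3/q_3 or the intermediate fraction (k*p_3 + p_2)/(k*q_3 + q_2) with the largest k >= 1 whose denominator stays <= 20; these approach x as k grows, and every other convergent or intermediate fraction in range is farther away.
Largest k: floor((20 - q_2)/q_3) = floor((20 - 4)/7) = 2.
That gives (2*51 + 29)/(2*7 + 4) = 131/18.
Compare the errors: |x - 51/7| = |488*7 - 51*67|/(67*7) = 1/469, and |x - 131/18| = |488*18 - 131*67|/(67*18) = 7/1206.
Cross-multiplying, 1*1206 = 1206 < 3283 = 7*469, so 1/469 is smaller: the convergent 51/7 is closer to x than 131/18.

51/7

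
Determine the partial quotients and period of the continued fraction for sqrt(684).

[26; (6, 1, 1, 12, 1, 1, 6, 52)]

Write x_i = (sqrt(684) + m_i)/d_i with (m_0, d_0) = (0, 1). a_0 = floor(sqrt(684)) = 26, since 26^2 = 676 <= 684 < 729 = 27^2.
Iterate m_{i+1} = d_i*a_i - m_i, d_{i+1} = (684 - m_{i+1}^2)/d_i, a_{i+1} = floor((a_0 + m_{i+1})/d_{i+1}):
  m_1 = 1*26 - 0 = 26, d_1 = (684 - 26^2)/1 = 8/1 = 8, a_1 = floor((26 + 26)/8) = 6.
  m_2 = 8*6 - 26 = 22, d_2 = (684 - 22^2)/8 = 200/8 = 25, a_2 = floor((26 + 22)/25) = 1.
  m_3 = 25*1 - 22 = 3, d_3 = (684 - 3^2)/25 = 675/25 = 27, a_3 = floor((26 + 3)/27) = 1.
  m_4 = 27*1 - 3 = 24, d_4 = (684 - 24^2)/27 = 108/27 = 4, a_4 = floor((26 + 24)/4) = 12.
  m_5 = 4*12 - 24 = 24, d_5 = (684 - 24^2)/4 = 108/4 = 27, a_5 = floor((26 + 24)/27) = 1.
  m_6 = 27*1 - 24 = 3, d_6 = (684 - 3^2)/27 = 675/27 = 25, a_6 = floor((26 + 3)/25) = 1.
  m_7 = 25*1 - 3 = 22, d_7 = (684 - 22^2)/25 = 200/25 = 8, a_7 = floor((26 + 22)/8) = 6.
  m_8 = 8*6 - 22 = 26, d_8 = (684 - 26^2)/8 = 8/8 = 1, a_8 = floor((26 + 26)/1) = 52.
  m_9 = 1*52 - 26 = 26, d_9 = (684 - 26^2)/1 = 8/1 = 8: (m_9, d_9) = (m_1, d_1) = (26, 8), so from here the quotients repeat a_1, ..., a_8; the period length is 8.
Hence the expansion of sqrt(684) is a_0 = 26 followed by the repeating block 6, 1, 1, 12, 1, 1, 6, 52 (period 8).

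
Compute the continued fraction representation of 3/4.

Run the Euclidean algorithm on 3 and 4; the successive quotients are the partial quotients a_0, a_1, ... (each step inverts the fractional part left over by the previous one):
  3 = 0*4 + 3, so a_0 = 0.
  4 = 1*3 + 1, so a_1 = 1.
  3 = 3*1 + 0, so a_2 = 3.
The remainder reaches 0 after 3 divisions, so the expansion has 3 partial quotients, read off in order.

[0; 1, 3]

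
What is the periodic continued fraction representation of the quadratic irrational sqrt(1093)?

Write x_i = (sqrt(1093) + m_i)/d_i with (m_0, d_0) = (0, 1). a_0 = floor(sqrt(1093)) = 33, since 33^2 = 1089 <= 1093 < 1156 = 34^2.
Iterate m_{i+1} = d_i*a_i - m_i, d_{i+1} = (1093 - m_{i+1}^2)/d_i, a_{i+1} = floor((a_0 + m_{i+1})/d_{i+1}):
  m_1 = 1*33 - 0 = 33, d_1 = (1093 - 33^2)/1 = 4/1 = 4, a_1 = floor((33 + 33)/4) = 16.
  m_2 = 4*16 - 33 = 31, d_2 = (1093 - 31^2)/4 = 132/4 = 33, a_2 = floor((33 + 31)/33) = 1.
  m_3 = 33*1 - 31 = 2, d_3 = (1093 - 2^2)/33 = 1089/33 = 33, a_3 = floor((33 + 2)/33) = 1.
  m_4 = 33*1 - 2 = 31, d_4 = (1093 - 31^2)/33 = 132/33 = 4, a_4 = floor((33 + 31)/4) = 16.
  m_5 = 4*16 - 31 = 33, d_5 = (1093 - 33^2)/4 = 4/4 = 1, a_5 = floor((33 + 33)/1) = 66.
  m_6 = 1*66 - 33 = 33, d_6 = (1093 - 33^2)/1 = 4/1 = 4: (m_6, d_6) = (m_1, d_1) = (33, 4), so from here the quotients repeat a_1, ..., a_5; the period length is 5.
Hence the expansion of sqrt(1093) is a_0 = 33 followed by the repeating block 16, 1, 1, 16, 66 (period 5).

[33; (16, 1, 1, 16, 66)]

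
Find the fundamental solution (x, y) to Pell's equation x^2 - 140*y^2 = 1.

First expand sqrt(140) as a continued fraction. With x_i = (sqrt(140) + m_i)/d_i and (m_0, d_0) = (0, 1): a_0 = floor(sqrt(140)) = 11, since 11^2 = 121 <= 140 < 144 = 12^2.
Iterate m_{i+1} = d_i*a_i - m_i, d_{i+1} = (140 - m_{i+1}^2)/d_i, a_{i+1} = floor((a_0 + m_{i+1})/d_{i+1}):
  m_1 = 1*11 - 0 = 11, d_1 = (140 - 11^2)/1 = 19/1 = 19, a_1 = floor((11 + 11)/19) = 1.
  m_2 = 19*1 - 11 = 8, d_2 = (140 - 8^2)/19 = 76/19 = 4, a_2 = floor((11 + 8)/4) = 4.
  m_3 = 4*4 - 8 = 8, d_3 = (140 - 8^2)/4 = 76/4 = 19, a_3 = floor((11 + 8)/19) = 1.
  m_4 = 19*1 - 8 = 11, d_4 = (140 - 11^2)/19 = 19/19 = 1, a_4 = floor((11 + 11)/1) = 22.
  m_5 = 1*22 - 11 = 11, d_5 = (140 - 11^2)/1 = 19/1 = 19: (m_5, d_5) = (m_1, d_1) = (11, 19), so from here the quotients repeat a_1, ..., a_4; the period length is 4.
So sqrt(140) = [11; (1, 4, 1, 22)] with period length k = 4.
k is even, so the fundamental solution of x^2 - 140y^2 = 1 is (p_{k-1}, q_{k-1}) = (p_3, q_3); compute convergents through index 3.
Convergents (p_i = a_i*p_{i-1} + p_{i-2}, q_i = a_i*q_{i-1} + q_{i-2} with p_{-2}=0, p_{-1}=1, q_{-2}=1, q_{-1}=0):
  i=0: a_0=11, p_0 = 11*1 + 0 = 11, q_0 = 11*0 + 1 = 1.
  i=1: a_1=1, p_1 = 1*11 + 1 = 12, q_1 = 1*1 + 0 = 1.
  i=2: a_2=4, p_2 = 4*12 + 11 = 59, q_2 = 4*1 + 1 = 5.
  i=3: a_3=1, p_3 = 1*59 + 12 = 71, q_3 = 1*5 + 1 = 6.
Check: 71^2 - 140*6^2 = 5041 - 5040 = 1, so (x, y) = (71, 6) solves the equation, and by the theorem it is the least positive solution.

(x, y) = (71, 6)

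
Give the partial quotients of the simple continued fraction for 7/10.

[0; 1, 2, 3]

Run the Euclidean algorithm on 7 and 10; the successive quotients are the partial quotients a_0, a_1, ... (each step inverts the fractional part left over by the previous one):
  7 = 0*10 + 7, so a_0 = 0.
  10 = 1*7 + 3, so a_1 = 1.
  7 = 2*3 + 1, so a_2 = 2.
  3 = 3*1 + 0, so a_3 = 3.
The remainder reaches 0 after 4 divisions, so the expansion has 4 partial quotients, read off in order.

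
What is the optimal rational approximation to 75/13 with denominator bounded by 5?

23/4

Expand x = 75/13 as a continued fraction with the Euclidean algorithm:
  75 = 5*13 + 10, so a_0 = 5.
  13 = 1*10 + 3, so a_1 = 1.
  10 = 3*3 + 1, so a_2 = 3.
  3 = 3*1 + 0, so a_3 = 3.
so x = [5; 1, 3, 3].
Convergents (p_i = a_i*p_{i-1} + p_{i-2}, q_i = a_i*q_{i-1} + q_{i-2} with p_{-2}=0, p_{-1}=1, q_{-2}=1, q_{-1}=0), until the denominator exceeds 5:
  i=0: a_0=5, p_0 = 5*1 + 0 = 5, q_0 = 5*0 + 1 = 1.
  i=1: a_1=1, p_1 = 1*5 + 1 = 6, q_1 = 1*1 + 0 = 1.
  i=2: a_2=3, p_2 = 3*6 + 5 = 23, q_2 = 3*1 + 1 = 4.
  i=3: a_3=3, p_3 = 3*23 + 6 = 75, q_3 = 3*4 + 1 = 13.
q_3 = 13 > 5, so the last convergent with denominator <= 5 is p_2/q_2 = 23/4.
The closest fraction with denominator <= 5 is either p_2/q_2 or the intermediate fraction (k*p_2 + p_1)/(k*q_2 + q_1) with the largest k >= 1 whose denominator stays <= 5; these approach x as k grows, and every other convergent or intermediate fraction in range is farther away.
Largest k: floor((5 - q_1)/q_2) = floor((5 - 1)/4) = 1.
That gives (1*23 + 6)/(1*4 + 1) = 29/5.
Compare the errors: |x - 23/4| = |75*4 - 23*13|/(13*4) = 1/52, and |x - 29/5| = |75*5 - 29*13|/(13*5) = 2/65.
Cross-multiplying, 1*65 = 65 < 104 = 2*52, so 1/52 is smaller: the convergent 23/4 is closer to x than 29/5.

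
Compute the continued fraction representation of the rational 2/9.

Run the Euclidean algorithm on 2 and 9; the successive quotients are the partial quotients a_0, a_1, ... (each step inverts the fractional part left over by the previous one):
  2 = 0*9 + 2, so a_0 = 0.
  9 = 4*2 + 1, so a_1 = 4.
  2 = 2*1 + 0, so a_2 = 2.
The remainder reaches 0 after 3 divisions, so the expansion has 3 partial quotients, read off in order.

[0; 4, 2]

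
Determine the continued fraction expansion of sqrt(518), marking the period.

Write x_i = (sqrt(518) + m_i)/d_i with (m_0, d_0) = (0, 1). a_0 = floor(sqrt(518)) = 22, since 22^2 = 484 <= 518 < 529 = 23^2.
Iterate m_{i+1} = d_i*a_i - m_i, d_{i+1} = (518 - m_{i+1}^2)/d_i, a_{i+1} = floor((a_0 + m_{i+1})/d_{i+1}):
  m_1 = 1*22 - 0 = 22, d_1 = (518 - 22^2)/1 = 34/1 = 34, a_1 = floor((22 + 22)/34) = 1.
  m_2 = 34*1 - 22 = 12, d_2 = (518 - 12^2)/34 = 374/34 = 11, a_2 = floor((22 + 12)/11) = 3.
  m_3 = 11*3 - 12 = 21, d_3 = (518 - 21^2)/11 = 77/11 = 7, a_3 = floor((22 + 21)/7) = 6.
  m_4 = 7*6 - 21 = 21, d_4 = (518 - 21^2)/7 = 77/7 = 11, a_4 = floor((22 + 21)/11) = 3.
  m_5 = 11*3 - 21 = 12, d_5 = (518 - 12^2)/11 = 374/11 = 34, a_5 = floor((22 + 12)/34) = 1.
  m_6 = 34*1 - 12 = 22, d_6 = (518 - 22^2)/34 = 34/34 = 1, a_6 = floor((22 + 22)/1) = 44.
  m_7 = 1*44 - 22 = 22, d_7 = (518 - 22^2)/1 = 34/1 = 34: (m_7, d_7) = (m_1, d_1) = (22, 34), so from here the quotients repeat a_1, ..., a_6; the period length is 6.
Hence the expansion of sqrt(518) is a_0 = 22 followed by the repeating block 1, 3, 6, 3, 1, 44 (period 6).

[22; (1, 3, 6, 3, 1, 44)]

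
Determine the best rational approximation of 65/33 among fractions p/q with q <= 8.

2/1

Expand x = 65/33 as a continued fraction with the Euclidean algorithm:
  65 = 1*33 + 32, so a_0 = 1.
  33 = 1*32 + 1, so a_1 = 1.
  32 = 32*1 + 0, so a_2 = 32.
so x = [1; 1, 32].
Convergents (p_i = a_i*p_{i-1} + p_{i-2}, q_i = a_i*q_{i-1} + q_{i-2} with p_{-2}=0, p_{-1}=1, q_{-2}=1, q_{-1}=0), until the denominator exceeds 8:
  i=0: a_0=1, p_0 = 1*1 + 0 = 1, q_0 = 1*0 + 1 = 1.
  i=1: a_1=1, p_1 = 1*1 + 1 = 2, q_1 = 1*1 + 0 = 1.
  i=2: a_2=32, p_2 = 32*2 + 1 = 65, q_2 = 32*1 + 1 = 33.
q_2 = 33 > 8, so the last convergent with denominator <= 8 is p_1/q_1 = 2/1.
The closest fraction with denominator <= 8 is either p_1/q_1 or the intermediate fraction (k*p_1 + p_0)/(k*q_1 + q_0) with the largest k >= 1 whose denominator stays <= 8; these approach x as k grows, and every other convergent or intermediate fraction in range is farther away.
Largest k: floor((8 - q_0)/q_1) = floor((8 - 1)/1) = 7.
That gives (7*2 + 1)/(7*1 + 1) = 15/8.
Compare the errors: |x - 2/1| = |65*1 - 2*33|/(33*1) = 1/33, and |x - 15/8| = |65*8 - 15*33|/(33*8) = 25/264.
Cross-multiplying, 1*264 = 264 < 825 = 25*33, so 1/33 is smaller: the convergent 2/1 is closer to x than 15/8.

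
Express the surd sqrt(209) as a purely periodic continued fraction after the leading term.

[14; (2, 5, 3, 2, 3, 5, 2, 28)]

Write x_i = (sqrt(209) + m_i)/d_i with (m_0, d_0) = (0, 1). a_0 = floor(sqrt(209)) = 14, since 14^2 = 196 <= 209 < 225 = 15^2.
Iterate m_{i+1} = d_i*a_i - m_i, d_{i+1} = (209 - m_{i+1}^2)/d_i, a_{i+1} = floor((a_0 + m_{i+1})/d_{i+1}):
  m_1 = 1*14 - 0 = 14, d_1 = (209 - 14^2)/1 = 13/1 = 13, a_1 = floor((14 + 14)/13) = 2.
  m_2 = 13*2 - 14 = 12, d_2 = (209 - 12^2)/13 = 65/13 = 5, a_2 = floor((14 + 12)/5) = 5.
  m_3 = 5*5 - 12 = 13, d_3 = (209 - 13^2)/5 = 40/5 = 8, a_3 = floor((14 + 13)/8) = 3.
  m_4 = 8*3 - 13 = 11, d_4 = (209 - 11^2)/8 = 88/8 = 11, a_4 = floor((14 + 11)/11) = 2.
  m_5 = 11*2 - 11 = 11, d_5 = (209 - 11^2)/11 = 88/11 = 8, a_5 = floor((14 + 11)/8) = 3.
  m_6 = 8*3 - 11 = 13, d_6 = (209 - 13^2)/8 = 40/8 = 5, a_6 = floor((14 + 13)/5) = 5.
  m_7 = 5*5 - 13 = 12, d_7 = (209 - 12^2)/5 = 65/5 = 13, a_7 = floor((14 + 12)/13) = 2.
  m_8 = 13*2 - 12 = 14, d_8 = (209 - 14^2)/13 = 13/13 = 1, a_8 = floor((14 + 14)/1) = 28.
  m_9 = 1*28 - 14 = 14, d_9 = (209 - 14^2)/1 = 13/1 = 13: (m_9, d_9) = (m_1, d_1) = (14, 13), so from here the quotients repeat a_1, ..., a_8; the period length is 8.
Hence the expansion of sqrt(209) is a_0 = 14 followed by the repeating block 2, 5, 3, 2, 3, 5, 2, 28 (period 8).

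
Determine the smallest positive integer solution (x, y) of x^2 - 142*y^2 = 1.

(x, y) = (143, 12)

First expand sqrt(142) as a continued fraction. With x_i = (sqrt(142) + m_i)/d_i and (m_0, d_0) = (0, 1): a_0 = floor(sqrt(142)) = 11, since 11^2 = 121 <= 142 < 144 = 12^2.
Iterate m_{i+1} = d_i*a_i - m_i, d_{i+1} = (142 - m_{i+1}^2)/d_i, a_{i+1} = floor((a_0 + m_{i+1})/d_{i+1}):
  m_1 = 1*11 - 0 = 11, d_1 = (142 - 11^2)/1 = 21/1 = 21, a_1 = floor((11 + 11)/21) = 1.
  m_2 = 21*1 - 11 = 10, d_2 = (142 - 10^2)/21 = 42/21 = 2, a_2 = floor((11 + 10)/2) = 10.
  m_3 = 2*10 - 10 = 10, d_3 = (142 - 10^2)/2 = 42/2 = 21, a_3 = floor((11 + 10)/21) = 1.
  m_4 = 21*1 - 10 = 11, d_4 = (142 - 11^2)/21 = 21/21 = 1, a_4 = floor((11 + 11)/1) = 22.
  m_5 = 1*22 - 11 = 11, d_5 = (142 - 11^2)/1 = 21/1 = 21: (m_5, d_5) = (m_1, d_1) = (11, 21), so from here the quotients repeat a_1, ..., a_4; the period length is 4.
So sqrt(142) = [11; (1, 10, 1, 22)] with period length k = 4.
k is even, so the fundamental solution of x^2 - 142y^2 = 1 is (p_{k-1}, q_{k-1}) = (p_3, q_3); compute convergents through index 3.
Convergents (p_i = a_i*p_{i-1} + p_{i-2}, q_i = a_i*q_{i-1} + q_{i-2} with p_{-2}=0, p_{-1}=1, q_{-2}=1, q_{-1}=0):
  i=0: a_0=11, p_0 = 11*1 + 0 = 11, q_0 = 11*0 + 1 = 1.
  i=1: a_1=1, p_1 = 1*11 + 1 = 12, q_1 = 1*1 + 0 = 1.
  i=2: a_2=10, p_2 = 10*12 + 11 = 131, q_2 = 10*1 + 1 = 11.
  i=3: a_3=1, p_3 = 1*131 + 12 = 143, q_3 = 1*11 + 1 = 12.
Check: 143^2 - 142*12^2 = 20449 - 20448 = 1, so (x, y) = (143, 12) solves the equation, and by the theorem it is the least positive solution.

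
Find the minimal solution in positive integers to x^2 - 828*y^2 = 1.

First expand sqrt(828) as a continued fraction. With x_i = (sqrt(828) + m_i)/d_i and (m_0, d_0) = (0, 1): a_0 = floor(sqrt(828)) = 28, since 28^2 = 784 <= 828 < 841 = 29^2.
Iterate m_{i+1} = d_i*a_i - m_i, d_{i+1} = (828 - m_{i+1}^2)/d_i, a_{i+1} = floor((a_0 + m_{i+1})/d_{i+1}):
  m_1 = 1*28 - 0 = 28, d_1 = (828 - 28^2)/1 = 44/1 = 44, a_1 = floor((28 + 28)/44) = 1.
  m_2 = 44*1 - 28 = 16, d_2 = (828 - 16^2)/44 = 572/44 = 13, a_2 = floor((28 + 16)/13) = 3.
  m_3 = 13*3 - 16 = 23, d_3 = (828 - 23^2)/13 = 299/13 = 23, a_3 = floor((28 + 23)/23) = 2.
  m_4 = 23*2 - 23 = 23, d_4 = (828 - 23^2)/23 = 299/23 = 13, a_4 = floor((28 + 23)/13) = 3.
  m_5 = 13*3 - 23 = 16, d_5 = (828 - 16^2)/13 = 572/13 = 44, a_5 = floor((28 + 16)/44) = 1.
  m_6 = 44*1 - 16 = 28, d_6 = (828 - 28^2)/44 = 44/44 = 1, a_6 = floor((28 + 28)/1) = 56.
  m_7 = 1*56 - 28 = 28, d_7 = (828 - 28^2)/1 = 44/1 = 44: (m_7, d_7) = (m_1, d_1) = (28, 44), so from here the quotients repeat a_1, ..., a_6; the period length is 6.
So sqrt(828) = [28; (1, 3, 2, 3, 1, 56)] with period length k = 6.
k is even, so the fundamental solution of x^2 - 828y^2 = 1 is (p_{k-1}, q_{k-1}) = (p_5, q_5); compute convergents through index 5.
Convergents (p_i = a_i*p_{i-1} + p_{i-2}, q_i = a_i*q_{i-1} + q_{i-2} with p_{-2}=0, p_{-1}=1, q_{-2}=1, q_{-1}=0):
  i=0: a_0=28, p_0 = 28*1 + 0 = 28, q_0 = 28*0 + 1 = 1.
  i=1: a_1=1, p_1 = 1*28 + 1 = 29, q_1 = 1*1 + 0 = 1.
  i=2: a_2=3, p_2 = 3*29 + 28 = 115, q_2 = 3*1 + 1 = 4.
  i=3: a_3=2, p_3 = 2*115 + 29 = 259, q_3 = 2*4 + 1 = 9.
  i=4: a_4=3, p_4 = 3*259 + 115 = 892, q_4 = 3*9 + 4 = 31.
  i=5: a_5=1, p_5 = 1*892 + 259 = 1151, q_5 = 1*31 + 9 = 40.
Check: 1151^2 - 828*40^2 = 1324801 - 1324800 = 1, so (x, y) = (1151, 40) solves the equation, and by the theorem it is the least positive solution.

(x, y) = (1151, 40)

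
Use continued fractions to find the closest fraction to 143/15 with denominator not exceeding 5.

Expand x = 143/15 as a continued fraction with the Euclidean algorithm:
  143 = 9*15 + 8, so a_0 = 9.
  15 = 1*8 + 7, so a_1 = 1.
  8 = 1*7 + 1, so a_2 = 1.
  7 = 7*1 + 0, so a_3 = 7.
so x = [9; 1, 1, 7].
Convergents (p_i = a_i*p_{i-1} + p_{i-2}, q_i = a_i*q_{i-1} + q_{i-2} with p_{-2}=0, p_{-1}=1, q_{-2}=1, q_{-1}=0), until the denominator exceeds 5:
  i=0: a_0=9, p_0 = 9*1 + 0 = 9, q_0 = 9*0 + 1 = 1.
  i=1: a_1=1, p_1 = 1*9 + 1 = 10, q_1 = 1*1 + 0 = 1.
  i=2: a_2=1, p_2 = 1*10 + 9 = 19, q_2 = 1*1 + 1 = 2.
  i=3: a_3=7, p_3 = 7*19 + 10 = 143, q_3 = 7*2 + 1 = 15.
q_3 = 15 > 5, so the last convergent with denominator <= 5 is p_2/q_2 = 19/2.
The closest fraction with denominator <= 5 is either p_2/q_2 or the intermediate fraction (k*p_2 + p_1)/(k*q_2 + q_1) with the largest k >= 1 whose denominator stays <= 5; these approach x as k grows, and every other convergent or intermediate fraction in range is farther away.
Largest k: floor((5 - q_1)/q_2) = floor((5 - 1)/2) = 2.
That gives (2*19 + 10)/(2*2 + 1) = 48/5.
Compare the errors: |x - 19/2| = |143*2 - 19*15|/(15*2) = 1/30, and |x - 48/5| = |143*5 - 48*15|/(15*5) = 5/75.
Cross-multiplying, 1*75 = 75 < 150 = 5*30, so 1/30 is smaller: the convergent 19/2 is closer to x than 48/5.

19/2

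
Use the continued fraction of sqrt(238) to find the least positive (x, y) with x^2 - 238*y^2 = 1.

(x, y) = (11663, 756)

First expand sqrt(238) as a continued fraction. With x_i = (sqrt(238) + m_i)/d_i and (m_0, d_0) = (0, 1): a_0 = floor(sqrt(238)) = 15, since 15^2 = 225 <= 238 < 256 = 16^2.
Iterate m_{i+1} = d_i*a_i - m_i, d_{i+1} = (238 - m_{i+1}^2)/d_i, a_{i+1} = floor((a_0 + m_{i+1})/d_{i+1}):
  m_1 = 1*15 - 0 = 15, d_1 = (238 - 15^2)/1 = 13/1 = 13, a_1 = floor((15 + 15)/13) = 2.
  m_2 = 13*2 - 15 = 11, d_2 = (238 - 11^2)/13 = 117/13 = 9, a_2 = floor((15 + 11)/9) = 2.
  m_3 = 9*2 - 11 = 7, d_3 = (238 - 7^2)/9 = 189/9 = 21, a_3 = floor((15 + 7)/21) = 1.
  m_4 = 21*1 - 7 = 14, d_4 = (238 - 14^2)/21 = 42/21 = 2, a_4 = floor((15 + 14)/2) = 14.
  m_5 = 2*14 - 14 = 14, d_5 = (238 - 14^2)/2 = 42/2 = 21, a_5 = floor((15 + 14)/21) = 1.
  m_6 = 21*1 - 14 = 7, d_6 = (238 - 7^2)/21 = 189/21 = 9, a_6 = floor((15 + 7)/9) = 2.
  m_7 = 9*2 - 7 = 11, d_7 = (238 - 11^2)/9 = 117/9 = 13, a_7 = floor((15 + 11)/13) = 2.
  m_8 = 13*2 - 11 = 15, d_8 = (238 - 15^2)/13 = 13/13 = 1, a_8 = floor((15 + 15)/1) = 30.
  m_9 = 1*30 - 15 = 15, d_9 = (238 - 15^2)/1 = 13/1 = 13: (m_9, d_9) = (m_1, d_1) = (15, 13), so from here the quotients repeat a_1, ..., a_8; the period length is 8.
So sqrt(238) = [15; (2, 2, 1, 14, 1, 2, 2, 30)] with period length k = 8.
k is even, so the fundamental solution of x^2 - 238y^2 = 1 is (p_{k-1}, q_{k-1}) = (p_7, q_7); compute convergents through index 7.
Convergents (p_i = a_i*p_{i-1} + p_{i-2}, q_i = a_i*q_{i-1} + q_{i-2} with p_{-2}=0, p_{-1}=1, q_{-2}=1, q_{-1}=0):
  i=0: a_0=15, p_0 = 15*1 + 0 = 15, q_0 = 15*0 + 1 = 1.
  i=1: a_1=2, p_1 = 2*15 + 1 = 31, q_1 = 2*1 + 0 = 2.
  i=2: a_2=2, p_2 = 2*31 + 15 = 77, q_2 = 2*2 + 1 = 5.
  i=3: a_3=1, p_3 = 1*77 + 31 = 108, q_3 = 1*5 + 2 = 7.
  i=4: a_4=14, p_4 = 14*108 + 77 = 1589, q_4 = 14*7 + 5 = 103.
  i=5: a_5=1, p_5 = 1*1589 + 108 = 1697, q_5 = 1*103 + 7 = 110.
  i=6: a_6=2, p_6 = 2*1697 + 1589 = 4983, q_6 = 2*110 + 103 = 323.
  i=7: a_7=2, p_7 = 2*4983 + 1697 = 11663, q_7 = 2*323 + 110 = 756.
Check: 11663^2 - 238*756^2 = 136025569 - 136025568 = 1, so (x, y) = (11663, 756) solves the equation, and by the theorem it is the least positive solution.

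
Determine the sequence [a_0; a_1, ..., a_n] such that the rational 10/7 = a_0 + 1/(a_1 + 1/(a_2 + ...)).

Run the Euclidean algorithm on 10 and 7; the successive quotients are the partial quotients a_0, a_1, ... (each step inverts the fractional part left over by the previous one):
  10 = 1*7 + 3, so a_0 = 1.
  7 = 2*3 + 1, so a_1 = 2.
  3 = 3*1 + 0, so a_2 = 3.
The remainder reaches 0 after 3 divisions, so the expansion has 3 partial quotients, read off in order.

[1; 2, 3]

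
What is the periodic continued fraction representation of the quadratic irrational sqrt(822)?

[28; (1, 2, 28, 2, 1, 56)]

Write x_i = (sqrt(822) + m_i)/d_i with (m_0, d_0) = (0, 1). a_0 = floor(sqrt(822)) = 28, since 28^2 = 784 <= 822 < 841 = 29^2.
Iterate m_{i+1} = d_i*a_i - m_i, d_{i+1} = (822 - m_{i+1}^2)/d_i, a_{i+1} = floor((a_0 + m_{i+1})/d_{i+1}):
  m_1 = 1*28 - 0 = 28, d_1 = (822 - 28^2)/1 = 38/1 = 38, a_1 = floor((28 + 28)/38) = 1.
  m_2 = 38*1 - 28 = 10, d_2 = (822 - 10^2)/38 = 722/38 = 19, a_2 = floor((28 + 10)/19) = 2.
  m_3 = 19*2 - 10 = 28, d_3 = (822 - 28^2)/19 = 38/19 = 2, a_3 = floor((28 + 28)/2) = 28.
  m_4 = 2*28 - 28 = 28, d_4 = (822 - 28^2)/2 = 38/2 = 19, a_4 = floor((28 + 28)/19) = 2.
  m_5 = 19*2 - 28 = 10, d_5 = (822 - 10^2)/19 = 722/19 = 38, a_5 = floor((28 + 10)/38) = 1.
  m_6 = 38*1 - 10 = 28, d_6 = (822 - 28^2)/38 = 38/38 = 1, a_6 = floor((28 + 28)/1) = 56.
  m_7 = 1*56 - 28 = 28, d_7 = (822 - 28^2)/1 = 38/1 = 38: (m_7, d_7) = (m_1, d_1) = (28, 38), so from here the quotients repeat a_1, ..., a_6; the period length is 6.
Hence the expansion of sqrt(822) is a_0 = 28 followed by the repeating block 1, 2, 28, 2, 1, 56 (period 6).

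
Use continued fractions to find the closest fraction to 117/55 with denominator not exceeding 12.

17/8

Expand x = 117/55 as a continued fraction with the Euclidean algorithm:
  117 = 2*55 + 7, so a_0 = 2.
  55 = 7*7 + 6, so a_1 = 7.
  7 = 1*6 + 1, so a_2 = 1.
  6 = 6*1 + 0, so a_3 = 6.
so x = [2; 7, 1, 6].
Convergents (p_i = a_i*p_{i-1} + p_{i-2}, q_i = a_i*q_{i-1} + q_{i-2} with p_{-2}=0, p_{-1}=1, q_{-2}=1, q_{-1}=0), until the denominator exceeds 12:
  i=0: a_0=2, p_0 = 2*1 + 0 = 2, q_0 = 2*0 + 1 = 1.
  i=1: a_1=7, p_1 = 7*2 + 1 = 15, q_1 = 7*1 + 0 = 7.
  i=2: a_2=1, p_2 = 1*15 + 2 = 17, q_2 = 1*7 + 1 = 8.
  i=3: a_3=6, p_3 = 6*17 + 15 = 117, q_3 = 6*8 + 7 = 55.
q_3 = 55 > 12, so the last convergent with denominator <= 12 is p_2/q_2 = 17/8.
The closest fraction with denominator <= 12 is either p_2/q_2 or the intermediate fraction (k*p_2 + p_1)/(k*q_2 + q_1) with the largest k >= 1 whose denominator stays <= 12; these approach x as k grows, and every other convergent or intermediate fraction in range is farther away.
Largest k: floor((12 - q_1)/q_2) = floor((12 - 7)/8) = 0.
Since k = 0, no intermediate fraction beyond p_2/q_2 has denominator <= 12, so the convergent 17/8 is the closest (its error is |117*8 - 17*55|/(55*8) = 1/440).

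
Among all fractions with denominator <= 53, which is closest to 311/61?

260/51

Expand x = 311/61 as a continued fraction with the Euclidean algorithm:
  311 = 5*61 + 6, so a_0 = 5.
  61 = 10*6 + 1, so a_1 = 10.
  6 = 6*1 + 0, so a_2 = 6.
so x = [5; 10, 6].
Convergents (p_i = a_i*p_{i-1} + p_{i-2}, q_i = a_i*q_{i-1} + q_{i-2} with p_{-2}=0, p_{-1}=1, q_{-2}=1, q_{-1}=0), until the denominator exceeds 53:
  i=0: a_0=5, p_0 = 5*1 + 0 = 5, q_0 = 5*0 + 1 = 1.
  i=1: a_1=10, p_1 = 10*5 + 1 = 51, q_1 = 10*1 + 0 = 10.
  i=2: a_2=6, p_2 = 6*51 + 5 = 311, q_2 = 6*10 + 1 = 61.
q_2 = 61 > 53, so the last convergent with denominator <= 53 is p_1/q_1 = 51/10.
The closest fraction with denominator <= 53 is either p_1/q_1 or the intermediate fraction (k*p_1 + p_0)/(k*q_1 + q_0) with the largest k >= 1 whose denominator stays <= 53; these approach x as k grows, and every other convergent or intermediate fraction in range is farther away.
Largest k: floor((53 - q_0)/q_1) = floor((53 - 1)/10) = 5.
That gives (5*51 + 5)/(5*10 + 1) = 260/51.
Compare the errors: |x - 51/10| = |311*10 - 51*61|/(61*10) = 1/610, and |x - 260/51| = |311*51 - 260*61|/(61*51) = 1/3111.
Cross-multiplying, 1*610 = 610 < 3111 = 1*3111, so 1/3111 is smaller: the intermediate fraction 260/51 is closer to x than 51/10.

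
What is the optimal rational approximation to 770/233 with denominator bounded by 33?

76/23

Expand x = 770/233 as a continued fraction with the Euclidean algorithm:
  770 = 3*233 + 71, so a_0 = 3.
  233 = 3*71 + 20, so a_1 = 3.
  71 = 3*20 + 11, so a_2 = 3.
  20 = 1*11 + 9, so a_3 = 1.
  11 = 1*9 + 2, so a_4 = 1.
  9 = 4*2 + 1, so a_5 = 4.
  2 = 2*1 + 0, so a_6 = 2.
so x = [3; 3, 3, 1, 1, 4, 2].
Convergents (p_i = a_i*p_{i-1} + p_{i-2}, q_i = a_i*q_{i-1} + q_{i-2} with p_{-2}=0, p_{-1}=1, q_{-2}=1, q_{-1}=0), until the denominator exceeds 33:
  i=0: a_0=3, p_0 = 3*1 + 0 = 3, q_0 = 3*0 + 1 = 1.
  i=1: a_1=3, p_1 = 3*3 + 1 = 10, q_1 = 3*1 + 0 = 3.
  i=2: a_2=3, p_2 = 3*10 + 3 = 33, q_2 = 3*3 + 1 = 10.
  i=3: a_3=1, p_3 = 1*33 + 10 = 43, q_3 = 1*10 + 3 = 13.
  i=4: a_4=1, p_4 = 1*43 + 33 = 76, q_4 = 1*13 + 10 = 23.
  i=5: a_5=4, p_5 = 4*76 + 43 = 347, q_5 = 4*23 + 13 = 105.
q_5 = 105 > 33, so the last convergent with denominator <= 33 is p_4/q_4 = 76/23.
The closest fraction with denominator <= 33 is either p_4/q_4 or the intermediate fraction (k*p_4 + p_3)/(k*q_4 + q_3) with the largest k >= 1 whose denominator stays <= 33; these approach x as k grows, and every other convergent or intermediate fraction in range is farther away.
Largest k: floor((33 - q_3)/q_4) = floor((33 - 13)/23) = 0.
Since k = 0, no intermediate fraction beyond p_4/q_4 has denominator <= 33, so the convergent 76/23 is the closest (its error is |770*23 - 76*233|/(233*23) = 2/5359).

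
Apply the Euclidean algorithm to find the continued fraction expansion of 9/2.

Run the Euclidean algorithm on 9 and 2; the successive quotients are the partial quotients a_0, a_1, ... (each step inverts the fractional part left over by the previous one):
  9 = 4*2 + 1, so a_0 = 4.
  2 = 2*1 + 0, so a_1 = 2.
The remainder reaches 0 after 2 divisions, so the expansion has 2 partial quotients, read off in order.

[4; 2]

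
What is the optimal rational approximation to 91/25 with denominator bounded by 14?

51/14

Expand x = 91/25 as a continued fraction with the Euclidean algorithm:
  91 = 3*25 + 16, so a_0 = 3.
  25 = 1*16 + 9, so a_1 = 1.
  16 = 1*9 + 7, so a_2 = 1.
  9 = 1*7 + 2, so a_3 = 1.
  7 = 3*2 + 1, so a_4 = 3.
  2 = 2*1 + 0, so a_5 = 2.
so x = [3; 1, 1, 1, 3, 2].
Convergents (p_i = a_i*p_{i-1} + p_{i-2}, q_i = a_i*q_{i-1} + q_{i-2} with p_{-2}=0, p_{-1}=1, q_{-2}=1, q_{-1}=0), until the denominator exceeds 14:
  i=0: a_0=3, p_0 = 3*1 + 0 = 3, q_0 = 3*0 + 1 = 1.
  i=1: a_1=1, p_1 = 1*3 + 1 = 4, q_1 = 1*1 + 0 = 1.
  i=2: a_2=1, p_2 = 1*4 + 3 = 7, q_2 = 1*1 + 1 = 2.
  i=3: a_3=1, p_3 = 1*7 + 4 = 11, q_3 = 1*2 + 1 = 3.
  i=4: a_4=3, p_4 = 3*11 + 7 = 40, q_4 = 3*3 + 2 = 11.
  i=5: a_5=2, p_5 = 2*40 + 11 = 91, q_5 = 2*11 + 3 = 25.
q_5 = 25 > 14, so the last convergent with denominator <= 14 is p_4/q_4 = 40/11.
The closest fraction with denominator <= 14 is either p_4/q_4 or the intermediate fraction (k*p_4 + p_3)/(k*q_4 + q_3) with the largest k >= 1 whose denominator stays <= 14; these approach x as k grows, and every other convergent or intermediate fraction in range is farther away.
Largest k: floor((14 - q_3)/q_4) = floor((14 - 3)/11) = 1.
That gives (1*40 + 11)/(1*11 + 3) = 51/14.
Compare the errors: |x - 40/11| = |91*11 - 40*25|/(25*11) = 1/275, and |x - 51/14| = |91*14 - 51*25|/(25*14) = 1/350.
Cross-multiplying, 1*275 = 275 < 350 = 1*350, so 1/350 is smaller: the intermediate fraction 51/14 is closer to x than 40/11.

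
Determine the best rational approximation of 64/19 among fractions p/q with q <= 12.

Expand x = 64/19 as a continued fraction with the Euclidean algorithm:
  64 = 3*19 + 7, so a_0 = 3.
  19 = 2*7 + 5, so a_1 = 2.
  7 = 1*5 + 2, so a_2 = 1.
  5 = 2*2 + 1, so a_3 = 2.
  2 = 2*1 + 0, so a_4 = 2.
so x = [3; 2, 1, 2, 2].
Convergents (p_i = a_i*p_{i-1} + p_{i-2}, q_i = a_i*q_{i-1} + q_{i-2} with p_{-2}=0, p_{-1}=1, q_{-2}=1, q_{-1}=0), until the denominator exceeds 12:
  i=0: a_0=3, p_0 = 3*1 + 0 = 3, q_0 = 3*0 + 1 = 1.
  i=1: a_1=2, p_1 = 2*3 + 1 = 7, q_1 = 2*1 + 0 = 2.
  i=2: a_2=1, p_2 = 1*7 + 3 = 10, q_2 = 1*2 + 1 = 3.
  i=3: a_3=2, p_3 = 2*10 + 7 = 27, q_3 = 2*3 + 2 = 8.
  i=4: a_4=2, p_4 = 2*27 + 10 = 64, q_4 = 2*8 + 3 = 19.
q_4 = 19 > 12, so the last convergent with denominator <= 12 is p_3/q_3 = 27/8.
The closest fraction with denominator <= 12 is either p_3/q_3 or the intermediate fraction (k*p_3 + p_2)/(k*q_3 + q_2) with the largest k >= 1 whose denominator stays <= 12; these approach x as k grows, and every other convergent or intermediate fraction in range is farther away.
Largest k: floor((12 - q_2)/q_3) = floor((12 - 3)/8) = 1.
That gives (1*27 + 10)/(1*8 + 3) = 37/11.
Compare the errors: |x - 27/8| = |64*8 - 27*19|/(19*8) = 1/152, and |x - 37/11| = |64*11 - 37*19|/(19*11) = 1/209.
Cross-multiplying, 1*152 = 152 < 209 = 1*209, so 1/209 is smaller: the intermediate fraction 37/11 is closer to x than 27/8.

37/11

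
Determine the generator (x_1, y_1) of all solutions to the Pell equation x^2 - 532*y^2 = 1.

First expand sqrt(532) as a continued fraction. With x_i = (sqrt(532) + m_i)/d_i and (m_0, d_0) = (0, 1): a_0 = floor(sqrt(532)) = 23, since 23^2 = 529 <= 532 < 576 = 24^2.
Iterate m_{i+1} = d_i*a_i - m_i, d_{i+1} = (532 - m_{i+1}^2)/d_i, a_{i+1} = floor((a_0 + m_{i+1})/d_{i+1}):
  m_1 = 1*23 - 0 = 23, d_1 = (532 - 23^2)/1 = 3/1 = 3, a_1 = floor((23 + 23)/3) = 15.
  m_2 = 3*15 - 23 = 22, d_2 = (532 - 22^2)/3 = 48/3 = 16, a_2 = floor((23 + 22)/16) = 2.
  m_3 = 16*2 - 22 = 10, d_3 = (532 - 10^2)/16 = 432/16 = 27, a_3 = floor((23 + 10)/27) = 1.
  m_4 = 27*1 - 10 = 17, d_4 = (532 - 17^2)/27 = 243/27 = 9, a_4 = floor((23 + 17)/9) = 4.
  m_5 = 9*4 - 17 = 19, d_5 = (532 - 19^2)/9 = 171/9 = 19, a_5 = floor((23 + 19)/19) = 2.
  m_6 = 19*2 - 19 = 19, d_6 = (532 - 19^2)/19 = 171/19 = 9, a_6 = floor((23 + 19)/9) = 4.
  m_7 = 9*4 - 19 = 17, d_7 = (532 - 17^2)/9 = 243/9 = 27, a_7 = floor((23 + 17)/27) = 1.
  m_8 = 27*1 - 17 = 10, d_8 = (532 - 10^2)/27 = 432/27 = 16, a_8 = floor((23 + 10)/16) = 2.
  m_9 = 16*2 - 10 = 22, d_9 = (532 - 22^2)/16 = 48/16 = 3, a_9 = floor((23 + 22)/3) = 15.
  m_10 = 3*15 - 22 = 23, d_10 = (532 - 23^2)/3 = 3/3 = 1, a_10 = floor((23 + 23)/1) = 46.
  m_11 = 1*46 - 23 = 23, d_11 = (532 - 23^2)/1 = 3/1 = 3: (m_11, d_11) = (m_1, d_1) = (23, 3), so from here the quotients repeat a_1, ..., a_10; the period length is 10.
So sqrt(532) = [23; (15, 2, 1, 4, 2, 4, 1, 2, 15, 46)] with period length k = 10.
k is even, so the fundamental solution of x^2 - 532y^2 = 1 is (p_{k-1}, q_{k-1}) = (p_9, q_9); compute convergents through index 9.
Convergents (p_i = a_i*p_{i-1} + p_{i-2}, q_i = a_i*q_{i-1} + q_{i-2} with p_{-2}=0, p_{-1}=1, q_{-2}=1, q_{-1}=0):
  i=0: a_0=23, p_0 = 23*1 + 0 = 23, q_0 = 23*0 + 1 = 1.
  i=1: a_1=15, p_1 = 15*23 + 1 = 346, q_1 = 15*1 + 0 = 15.
  i=2: a_2=2, p_2 = 2*346 + 23 = 715, q_2 = 2*15 + 1 = 31.
  i=3: a_3=1, p_3 = 1*715 + 346 = 1061, q_3 = 1*31 + 15 = 46.
  i=4: a_4=4, p_4 = 4*1061 + 715 = 4959, q_4 = 4*46 + 31 = 215.
  i=5: a_5=2, p_5 = 2*4959 + 1061 = 10979, q_5 = 2*215 + 46 = 476.
  i=6: a_6=4, p_6 = 4*10979 + 4959 = 48875, q_6 = 4*476 + 215 = 2119.
  i=7: a_7=1, p_7 = 1*48875 + 10979 = 59854, q_7 = 1*2119 + 476 = 2595.
  i=8: a_8=2, p_8 = 2*59854 + 48875 = 168583, q_8 = 2*2595 + 2119 = 7309.
  i=9: a_9=15, p_9 = 15*168583 + 59854 = 2588599, q_9 = 15*7309 + 2595 = 112230.
Check: 2588599^2 - 532*112230^2 = 6700844782801 - 6700844782800 = 1, so (x, y) = (2588599, 112230) solves the equation, and by the theorem it is the least positive solution.

(x, y) = (2588599, 112230)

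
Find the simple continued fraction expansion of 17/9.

Run the Euclidean algorithm on 17 and 9; the successive quotients are the partial quotients a_0, a_1, ... (each step inverts the fractional part left over by the previous one):
  17 = 1*9 + 8, so a_0 = 1.
  9 = 1*8 + 1, so a_1 = 1.
  8 = 8*1 + 0, so a_2 = 8.
The remainder reaches 0 after 3 divisions, so the expansion has 3 partial quotients, read off in order.

[1; 1, 8]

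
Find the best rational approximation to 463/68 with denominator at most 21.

143/21

Expand x = 463/68 as a continued fraction with the Euclidean algorithm:
  463 = 6*68 + 55, so a_0 = 6.
  68 = 1*55 + 13, so a_1 = 1.
  55 = 4*13 + 3, so a_2 = 4.
  13 = 4*3 + 1, so a_3 = 4.
  3 = 3*1 + 0, so a_4 = 3.
so x = [6; 1, 4, 4, 3].
Convergents (p_i = a_i*p_{i-1} + p_{i-2}, q_i = a_i*q_{i-1} + q_{i-2} with p_{-2}=0, p_{-1}=1, q_{-2}=1, q_{-1}=0), until the denominator exceeds 21:
  i=0: a_0=6, p_0 = 6*1 + 0 = 6, q_0 = 6*0 + 1 = 1.
  i=1: a_1=1, p_1 = 1*6 + 1 = 7, q_1 = 1*1 + 0 = 1.
  i=2: a_2=4, p_2 = 4*7 + 6 = 34, q_2 = 4*1 + 1 = 5.
  i=3: a_3=4, p_3 = 4*34 + 7 = 143, q_3 = 4*5 + 1 = 21.
  i=4: a_4=3, p_4 = 3*143 + 34 = 463, q_4 = 3*21 + 5 = 68.
q_4 = 68 > 21, so the last convergent with denominator <= 21 is p_3/q_3 = 143/21.
The closest fraction with denominator <= 21 is either p_3/q_3 or the intermediate fraction (k*p_3 + p_2)/(k*q_3 + q_2) with the largest k >= 1 whose denominator stays <= 21; these approach x as k grows, and every other convergent or intermediate fraction in range is farther away.
Largest k: floor((21 - q_2)/q_3) = floor((21 - 5)/21) = 0.
Since k = 0, no intermediate fraction beyond p_3/q_3 has denominator <= 21, so the convergent 143/21 is the closest (its error is |463*21 - 143*68|/(68*21) = 1/1428).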